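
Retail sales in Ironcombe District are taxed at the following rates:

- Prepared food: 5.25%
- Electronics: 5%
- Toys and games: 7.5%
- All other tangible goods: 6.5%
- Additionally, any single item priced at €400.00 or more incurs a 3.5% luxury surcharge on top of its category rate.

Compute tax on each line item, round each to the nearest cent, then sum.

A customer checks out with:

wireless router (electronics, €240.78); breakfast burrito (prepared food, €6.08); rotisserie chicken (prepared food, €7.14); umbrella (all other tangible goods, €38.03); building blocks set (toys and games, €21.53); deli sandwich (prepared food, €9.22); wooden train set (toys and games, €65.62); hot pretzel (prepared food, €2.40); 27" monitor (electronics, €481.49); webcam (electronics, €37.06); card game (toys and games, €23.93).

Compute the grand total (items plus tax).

€1000.19

Wireless router €240.78: electronics → 5% → €12.04
Breakfast burrito €6.08: prepared food → 5.25% → €0.32
Rotisserie chicken €7.14: prepared food → 5.25% → €0.37
Umbrella €38.03: all other tangible goods → 6.5% → €2.47
Building blocks set €21.53: toys and games → 7.5% → €1.61
Deli sandwich €9.22: prepared food → 5.25% → €0.48
Wooden train set €65.62: toys and games → 7.5% → €4.92
Hot pretzel €2.40: prepared food → 5.25% → €0.13
27" monitor €481.49: electronics → 5% + 3.5% surcharge = 8.5% → €40.93
Webcam €37.06: electronics → 5% → €1.85
Card game €23.93: toys and games → 7.5% → €1.79
Subtotal = €933.28; tax = €66.91; total due = €1000.19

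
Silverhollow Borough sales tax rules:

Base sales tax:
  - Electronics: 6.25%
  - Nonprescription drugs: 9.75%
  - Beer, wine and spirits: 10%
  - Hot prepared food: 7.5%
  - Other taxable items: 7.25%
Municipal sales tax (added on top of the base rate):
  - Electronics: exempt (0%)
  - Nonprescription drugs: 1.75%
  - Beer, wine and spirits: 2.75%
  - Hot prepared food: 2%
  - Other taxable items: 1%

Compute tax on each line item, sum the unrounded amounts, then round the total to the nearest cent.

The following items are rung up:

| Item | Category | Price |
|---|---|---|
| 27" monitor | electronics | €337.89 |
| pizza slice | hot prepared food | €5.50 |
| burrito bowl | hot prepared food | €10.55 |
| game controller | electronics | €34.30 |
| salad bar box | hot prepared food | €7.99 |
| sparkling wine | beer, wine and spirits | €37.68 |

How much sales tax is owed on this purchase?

€30.35

27" monitor €337.89: electronics → 6.25% + 0% municipal = 6.25% → €21.118125
Pizza slice €5.50: hot prepared food → 7.5% + 2% municipal = 9.5% → €0.5225
Burrito bowl €10.55: hot prepared food → 7.5% + 2% municipal = 9.5% → €1.00225
Game controller €34.30: electronics → 6.25% + 0% municipal = 6.25% → €2.14375
Salad bar box €7.99: hot prepared food → 7.5% + 2% municipal = 9.5% → €0.75905
Sparkling wine €37.68: beer, wine and spirits → 10% + 2.75% municipal = 12.75% → €4.8042
Unrounded tax sum = €30.349875 → €30.35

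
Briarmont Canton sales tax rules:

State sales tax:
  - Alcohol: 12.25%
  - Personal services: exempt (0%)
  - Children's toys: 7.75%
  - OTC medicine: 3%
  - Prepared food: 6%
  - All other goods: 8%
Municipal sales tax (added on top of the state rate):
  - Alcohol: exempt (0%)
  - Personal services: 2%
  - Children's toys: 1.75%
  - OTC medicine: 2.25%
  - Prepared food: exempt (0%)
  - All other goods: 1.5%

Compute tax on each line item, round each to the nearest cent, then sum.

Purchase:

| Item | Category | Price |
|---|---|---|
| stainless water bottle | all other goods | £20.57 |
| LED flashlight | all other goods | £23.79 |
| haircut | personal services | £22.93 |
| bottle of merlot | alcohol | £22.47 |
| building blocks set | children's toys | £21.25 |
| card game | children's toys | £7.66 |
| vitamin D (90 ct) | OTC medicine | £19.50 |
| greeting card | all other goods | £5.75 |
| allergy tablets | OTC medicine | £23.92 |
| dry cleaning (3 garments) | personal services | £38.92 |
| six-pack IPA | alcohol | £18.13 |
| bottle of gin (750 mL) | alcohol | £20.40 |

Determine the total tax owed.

Stainless water bottle £20.57: all other goods → 8% + 1.5% municipal = 9.5% → £1.95
LED flashlight £23.79: all other goods → 8% + 1.5% municipal = 9.5% → £2.26
Haircut £22.93: personal services → 0% + 2% municipal = 2% → £0.46
Bottle of merlot £22.47: alcohol → 12.25% + 0% municipal = 12.25% → £2.75
Building blocks set £21.25: children's toys → 7.75% + 1.75% municipal = 9.5% → £2.02
Card game £7.66: children's toys → 7.75% + 1.75% municipal = 9.5% → £0.73
Vitamin D (90 ct) £19.50: OTC medicine → 3% + 2.25% municipal = 5.25% → £1.02
Greeting card £5.75: all other goods → 8% + 1.5% municipal = 9.5% → £0.55
Allergy tablets £23.92: OTC medicine → 3% + 2.25% municipal = 5.25% → £1.26
Dry cleaning (3 garments) £38.92: personal services → 0% + 2% municipal = 2% → £0.78
Six-pack IPA £18.13: alcohol → 12.25% + 0% municipal = 12.25% → £2.22
Bottle of gin (750 mL) £20.40: alcohol → 12.25% + 0% municipal = 12.25% → £2.50
Total tax = £1.95 + £2.26 + £0.46 + £2.75 + £2.02 + £0.73 + £1.02 + £0.55 + £1.26 + £0.78 + £2.22 + £2.50 = £18.50

£18.50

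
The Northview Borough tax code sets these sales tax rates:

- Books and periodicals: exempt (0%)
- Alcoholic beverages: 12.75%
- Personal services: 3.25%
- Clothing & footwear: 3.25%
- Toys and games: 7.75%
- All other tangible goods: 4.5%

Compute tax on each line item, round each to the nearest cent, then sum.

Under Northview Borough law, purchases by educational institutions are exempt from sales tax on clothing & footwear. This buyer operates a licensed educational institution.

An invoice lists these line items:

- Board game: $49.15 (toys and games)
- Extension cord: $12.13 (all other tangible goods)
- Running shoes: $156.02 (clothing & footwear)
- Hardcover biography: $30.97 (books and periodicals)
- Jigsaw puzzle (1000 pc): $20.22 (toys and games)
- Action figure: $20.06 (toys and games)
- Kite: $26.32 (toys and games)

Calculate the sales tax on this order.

$9.52

Board game $49.15: toys and games → 7.75% → $3.81
Extension cord $12.13: all other tangible goods → 4.5% → $0.55
Running shoes $156.02: clothing & footwear, buyer-exempt → 0% → $0.00
Hardcover biography $30.97: books and periodicals → 0% → $0.00
Jigsaw puzzle (1000 pc) $20.22: toys and games → 7.75% → $1.57
Action figure $20.06: toys and games → 7.75% → $1.55
Kite $26.32: toys and games → 7.75% → $2.04
Total tax = $3.81 + $0.55 + $1.57 + $1.55 + $2.04 = $9.52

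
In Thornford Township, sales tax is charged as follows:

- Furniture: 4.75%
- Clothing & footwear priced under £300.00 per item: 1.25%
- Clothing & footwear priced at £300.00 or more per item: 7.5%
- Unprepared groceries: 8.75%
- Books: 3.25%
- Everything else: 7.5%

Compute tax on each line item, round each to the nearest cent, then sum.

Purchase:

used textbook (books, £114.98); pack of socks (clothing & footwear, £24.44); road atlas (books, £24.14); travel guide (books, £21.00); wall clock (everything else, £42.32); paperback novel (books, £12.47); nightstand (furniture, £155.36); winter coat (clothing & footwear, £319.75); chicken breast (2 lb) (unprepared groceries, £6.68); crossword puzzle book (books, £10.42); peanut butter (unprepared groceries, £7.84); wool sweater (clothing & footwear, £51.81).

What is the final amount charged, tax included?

£833.92

Used textbook £114.98: books → 3.25% → £3.74
Pack of socks £24.44: clothing & footwear, under £300.00 → 1.25% → £0.31
Road atlas £24.14: books → 3.25% → £0.78
Travel guide £21.00: books → 3.25% → £0.68
Wall clock £42.32: everything else → 7.5% → £3.17
Paperback novel £12.47: books → 3.25% → £0.41
Nightstand £155.36: furniture → 4.75% → £7.38
Winter coat £319.75: clothing & footwear, £300.00 or more → 7.5% → £23.98
Chicken breast (2 lb) £6.68: unprepared groceries → 8.75% → £0.58
Crossword puzzle book £10.42: books → 3.25% → £0.34
Peanut butter £7.84: unprepared groceries → 8.75% → £0.69
Wool sweater £51.81: clothing & footwear, under £300.00 → 1.25% → £0.65
Subtotal = £791.21; tax = £42.71; total due = £833.92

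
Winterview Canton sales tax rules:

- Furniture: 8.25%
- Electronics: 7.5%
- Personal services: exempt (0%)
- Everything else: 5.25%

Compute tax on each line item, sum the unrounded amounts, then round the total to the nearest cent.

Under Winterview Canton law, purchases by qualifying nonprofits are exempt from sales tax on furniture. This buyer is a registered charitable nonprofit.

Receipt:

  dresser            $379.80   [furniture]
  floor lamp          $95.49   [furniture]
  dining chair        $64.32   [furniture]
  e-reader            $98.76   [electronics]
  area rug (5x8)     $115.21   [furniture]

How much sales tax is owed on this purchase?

Dresser $379.80: furniture, buyer-exempt → 0% → $0.00
Floor lamp $95.49: furniture, buyer-exempt → 0% → $0.00
Dining chair $64.32: furniture, buyer-exempt → 0% → $0.00
E-reader $98.76: electronics → 7.5% → $7.407
Area rug (5x8) $115.21: furniture, buyer-exempt → 0% → $0.00
Unrounded tax sum = $7.407 → $7.41

$7.41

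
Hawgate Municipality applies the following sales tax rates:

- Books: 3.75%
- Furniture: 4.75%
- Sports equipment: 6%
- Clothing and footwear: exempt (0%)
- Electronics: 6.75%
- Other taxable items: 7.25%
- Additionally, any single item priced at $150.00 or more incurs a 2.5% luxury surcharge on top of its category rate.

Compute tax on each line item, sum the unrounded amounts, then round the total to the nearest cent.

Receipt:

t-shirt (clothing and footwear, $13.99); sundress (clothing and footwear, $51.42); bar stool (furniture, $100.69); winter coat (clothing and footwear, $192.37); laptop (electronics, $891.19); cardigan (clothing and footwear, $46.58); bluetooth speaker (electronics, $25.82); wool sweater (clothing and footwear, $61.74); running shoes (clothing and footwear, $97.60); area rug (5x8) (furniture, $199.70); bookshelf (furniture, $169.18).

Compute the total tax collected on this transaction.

T-shirt $13.99: clothing and footwear → 0% → $0.00
Sundress $51.42: clothing and footwear → 0% → $0.00
Bar stool $100.69: furniture → 4.75% → $4.782775
Winter coat $192.37: clothing and footwear → 0% + 2.5% surcharge = 2.5% → $4.80925
Laptop $891.19: electronics → 6.75% + 2.5% surcharge = 9.25% → $82.435075
Cardigan $46.58: clothing and footwear → 0% → $0.00
Bluetooth speaker $25.82: electronics → 6.75% → $1.74285
Wool sweater $61.74: clothing and footwear → 0% → $0.00
Running shoes $97.60: clothing and footwear → 0% → $0.00
Area rug (5x8) $199.70: furniture → 4.75% + 2.5% surcharge = 7.25% → $14.47825
Bookshelf $169.18: furniture → 4.75% + 2.5% surcharge = 7.25% → $12.26555
Unrounded tax sum = $120.51375 → $120.51

$120.51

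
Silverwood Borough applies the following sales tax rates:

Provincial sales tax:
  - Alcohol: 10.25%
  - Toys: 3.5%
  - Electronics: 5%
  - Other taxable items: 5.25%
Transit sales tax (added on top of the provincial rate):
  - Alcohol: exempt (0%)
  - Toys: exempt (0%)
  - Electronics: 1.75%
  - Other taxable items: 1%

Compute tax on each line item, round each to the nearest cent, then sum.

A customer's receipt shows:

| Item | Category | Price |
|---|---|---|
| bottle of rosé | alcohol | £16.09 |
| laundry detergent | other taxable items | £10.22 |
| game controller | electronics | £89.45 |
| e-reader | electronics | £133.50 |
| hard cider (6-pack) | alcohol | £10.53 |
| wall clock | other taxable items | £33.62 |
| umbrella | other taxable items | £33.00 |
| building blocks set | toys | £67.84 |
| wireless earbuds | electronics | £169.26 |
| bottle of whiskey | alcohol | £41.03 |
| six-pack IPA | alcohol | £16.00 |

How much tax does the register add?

Bottle of rosé £16.09: alcohol → 10.25% + 0% transit = 10.25% → £1.65
Laundry detergent £10.22: other taxable items → 5.25% + 1% transit = 6.25% → £0.64
Game controller £89.45: electronics → 5% + 1.75% transit = 6.75% → £6.04
E-reader £133.50: electronics → 5% + 1.75% transit = 6.75% → £9.01
Hard cider (6-pack) £10.53: alcohol → 10.25% + 0% transit = 10.25% → £1.08
Wall clock £33.62: other taxable items → 5.25% + 1% transit = 6.25% → £2.10
Umbrella £33.00: other taxable items → 5.25% + 1% transit = 6.25% → £2.06
Building blocks set £67.84: toys → 3.5% + 0% transit = 3.5% → £2.37
Wireless earbuds £169.26: electronics → 5% + 1.75% transit = 6.75% → £11.43
Bottle of whiskey £41.03: alcohol → 10.25% + 0% transit = 10.25% → £4.21
Six-pack IPA £16.00: alcohol → 10.25% + 0% transit = 10.25% → £1.64
Total tax = £1.65 + £0.64 + £6.04 + £9.01 + £1.08 + £2.10 + £2.06 + £2.37 + £11.43 + £4.21 + £1.64 = £42.23

£42.23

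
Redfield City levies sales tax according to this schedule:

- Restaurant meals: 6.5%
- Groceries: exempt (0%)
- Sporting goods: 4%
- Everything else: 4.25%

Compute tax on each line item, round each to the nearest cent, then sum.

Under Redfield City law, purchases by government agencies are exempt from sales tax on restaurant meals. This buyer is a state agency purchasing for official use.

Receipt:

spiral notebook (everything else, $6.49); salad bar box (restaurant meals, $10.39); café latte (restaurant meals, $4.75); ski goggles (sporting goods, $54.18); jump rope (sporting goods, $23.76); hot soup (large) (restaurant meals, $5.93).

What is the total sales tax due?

$3.40

Spiral notebook $6.49: everything else → 4.25% → $0.28
Salad bar box $10.39: restaurant meals, buyer-exempt → 0% → $0.00
Café latte $4.75: restaurant meals, buyer-exempt → 0% → $0.00
Ski goggles $54.18: sporting goods → 4% → $2.17
Jump rope $23.76: sporting goods → 4% → $0.95
Hot soup (large) $5.93: restaurant meals, buyer-exempt → 0% → $0.00
Total tax = $0.28 + $2.17 + $0.95 = $3.40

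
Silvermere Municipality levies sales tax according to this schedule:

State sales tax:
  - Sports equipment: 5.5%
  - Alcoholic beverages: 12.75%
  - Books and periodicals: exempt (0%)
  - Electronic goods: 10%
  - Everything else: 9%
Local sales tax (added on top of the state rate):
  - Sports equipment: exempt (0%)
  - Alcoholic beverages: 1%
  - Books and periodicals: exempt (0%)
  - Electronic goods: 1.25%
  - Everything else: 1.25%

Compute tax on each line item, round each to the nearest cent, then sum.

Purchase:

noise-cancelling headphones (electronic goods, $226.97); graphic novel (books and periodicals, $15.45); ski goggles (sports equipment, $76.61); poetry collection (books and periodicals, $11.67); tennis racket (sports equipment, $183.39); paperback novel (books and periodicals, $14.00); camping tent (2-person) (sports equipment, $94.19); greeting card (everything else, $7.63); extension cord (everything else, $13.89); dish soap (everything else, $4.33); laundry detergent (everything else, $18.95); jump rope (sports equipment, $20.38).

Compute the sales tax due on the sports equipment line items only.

Ski goggles $76.61: sports equipment → 5.5% + 0% local = 5.5% → $4.21
Tennis racket $183.39: sports equipment → 5.5% + 0% local = 5.5% → $10.09
Camping tent (2-person) $94.19: sports equipment → 5.5% + 0% local = 5.5% → $5.18
Jump rope $20.38: sports equipment → 5.5% + 0% local = 5.5% → $1.12
Tax on sports equipment = $4.21 + $10.09 + $5.18 + $1.12 = $20.60

$20.60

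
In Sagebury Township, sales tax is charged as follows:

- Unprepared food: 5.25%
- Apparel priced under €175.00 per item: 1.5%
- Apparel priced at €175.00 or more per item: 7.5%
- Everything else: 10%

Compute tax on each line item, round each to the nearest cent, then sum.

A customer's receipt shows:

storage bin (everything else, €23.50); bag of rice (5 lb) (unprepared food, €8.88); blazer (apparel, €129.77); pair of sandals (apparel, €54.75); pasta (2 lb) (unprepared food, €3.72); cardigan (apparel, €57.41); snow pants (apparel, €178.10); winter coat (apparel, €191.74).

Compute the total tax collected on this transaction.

€34.39

Storage bin €23.50: everything else → 10% → €2.35
Bag of rice (5 lb) €8.88: unprepared food → 5.25% → €0.47
Blazer €129.77: apparel, under €175.00 → 1.5% → €1.95
Pair of sandals €54.75: apparel, under €175.00 → 1.5% → €0.82
Pasta (2 lb) €3.72: unprepared food → 5.25% → €0.20
Cardigan €57.41: apparel, under €175.00 → 1.5% → €0.86
Snow pants €178.10: apparel, €175.00 or more → 7.5% → €13.36
Winter coat €191.74: apparel, €175.00 or more → 7.5% → €14.38
Total tax = €2.35 + €0.47 + €1.95 + €0.82 + €0.20 + €0.86 + €13.36 + €14.38 = €34.39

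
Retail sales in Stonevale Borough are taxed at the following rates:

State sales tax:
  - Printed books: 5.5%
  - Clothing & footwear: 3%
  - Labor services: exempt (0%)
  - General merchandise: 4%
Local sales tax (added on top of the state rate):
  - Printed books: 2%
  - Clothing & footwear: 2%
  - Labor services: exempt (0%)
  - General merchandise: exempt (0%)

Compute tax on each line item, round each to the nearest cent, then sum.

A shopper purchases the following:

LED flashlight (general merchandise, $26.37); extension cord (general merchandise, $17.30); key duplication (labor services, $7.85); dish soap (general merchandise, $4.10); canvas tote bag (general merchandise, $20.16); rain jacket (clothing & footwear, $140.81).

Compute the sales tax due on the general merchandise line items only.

LED flashlight $26.37: general merchandise → 4% + 0% local = 4% → $1.05
Extension cord $17.30: general merchandise → 4% + 0% local = 4% → $0.69
Dish soap $4.10: general merchandise → 4% + 0% local = 4% → $0.16
Canvas tote bag $20.16: general merchandise → 4% + 0% local = 4% → $0.81
Tax on general merchandise = $1.05 + $0.69 + $0.16 + $0.81 = $2.71

$2.71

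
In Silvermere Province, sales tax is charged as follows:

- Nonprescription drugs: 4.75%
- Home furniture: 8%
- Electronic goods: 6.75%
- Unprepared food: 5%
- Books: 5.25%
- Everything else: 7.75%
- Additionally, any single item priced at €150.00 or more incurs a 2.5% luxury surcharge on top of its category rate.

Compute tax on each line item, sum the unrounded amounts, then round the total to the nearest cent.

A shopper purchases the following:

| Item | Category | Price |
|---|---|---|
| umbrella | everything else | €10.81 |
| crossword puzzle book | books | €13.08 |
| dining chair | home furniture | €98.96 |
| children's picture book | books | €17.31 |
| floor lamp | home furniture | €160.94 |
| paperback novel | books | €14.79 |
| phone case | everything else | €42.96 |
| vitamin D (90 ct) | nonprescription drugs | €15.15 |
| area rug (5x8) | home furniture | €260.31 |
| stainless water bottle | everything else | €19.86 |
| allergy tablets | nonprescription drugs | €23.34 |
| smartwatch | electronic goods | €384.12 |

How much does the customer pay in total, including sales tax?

Umbrella €10.81: everything else → 7.75% → €0.837775
Crossword puzzle book €13.08: books → 5.25% → €0.6867
Dining chair €98.96: home furniture → 8% → €7.9168
Children's picture book €17.31: books → 5.25% → €0.908775
Floor lamp €160.94: home furniture → 8% + 2.5% surcharge = 10.5% → €16.8987
Paperback novel €14.79: books → 5.25% → €0.776475
Phone case €42.96: everything else → 7.75% → €3.3294
Vitamin D (90 ct) €15.15: nonprescription drugs → 4.75% → €0.719625
Area rug (5x8) €260.31: home furniture → 8% + 2.5% surcharge = 10.5% → €27.33255
Stainless water bottle €19.86: everything else → 7.75% → €1.53915
Allergy tablets €23.34: nonprescription drugs → 4.75% → €1.10865
Smartwatch €384.12: electronic goods → 6.75% + 2.5% surcharge = 9.25% → €35.5311
Subtotal = €1061.63; unrounded tax = €97.5857 → €97.59; total due = €1159.22

€1159.22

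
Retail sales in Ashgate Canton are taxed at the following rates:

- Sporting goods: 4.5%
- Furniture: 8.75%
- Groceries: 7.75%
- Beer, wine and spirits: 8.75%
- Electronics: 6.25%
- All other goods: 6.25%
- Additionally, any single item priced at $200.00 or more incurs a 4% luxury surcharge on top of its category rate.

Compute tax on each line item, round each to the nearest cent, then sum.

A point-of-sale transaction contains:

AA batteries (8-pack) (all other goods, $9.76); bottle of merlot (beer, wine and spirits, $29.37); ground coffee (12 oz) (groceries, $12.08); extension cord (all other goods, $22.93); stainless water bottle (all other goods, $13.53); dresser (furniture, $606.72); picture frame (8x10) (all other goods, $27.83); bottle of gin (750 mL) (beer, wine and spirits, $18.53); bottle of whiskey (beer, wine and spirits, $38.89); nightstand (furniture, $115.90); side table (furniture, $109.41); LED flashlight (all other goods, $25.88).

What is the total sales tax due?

AA batteries (8-pack) $9.76: all other goods → 6.25% → $0.61
Bottle of merlot $29.37: beer, wine and spirits → 8.75% → $2.57
Ground coffee (12 oz) $12.08: groceries → 7.75% → $0.94
Extension cord $22.93: all other goods → 6.25% → $1.43
Stainless water bottle $13.53: all other goods → 6.25% → $0.85
Dresser $606.72: furniture → 8.75% + 4% surcharge = 12.75% → $77.36
Picture frame (8x10) $27.83: all other goods → 6.25% → $1.74
Bottle of gin (750 mL) $18.53: beer, wine and spirits → 8.75% → $1.62
Bottle of whiskey $38.89: beer, wine and spirits → 8.75% → $3.40
Nightstand $115.90: furniture → 8.75% → $10.14
Side table $109.41: furniture → 8.75% → $9.57
LED flashlight $25.88: all other goods → 6.25% → $1.62
Total tax = $0.61 + $2.57 + $0.94 + $1.43 + $0.85 + $77.36 + $1.74 + $1.62 + $3.40 + $10.14 + $9.57 + $1.62 = $111.85

$111.85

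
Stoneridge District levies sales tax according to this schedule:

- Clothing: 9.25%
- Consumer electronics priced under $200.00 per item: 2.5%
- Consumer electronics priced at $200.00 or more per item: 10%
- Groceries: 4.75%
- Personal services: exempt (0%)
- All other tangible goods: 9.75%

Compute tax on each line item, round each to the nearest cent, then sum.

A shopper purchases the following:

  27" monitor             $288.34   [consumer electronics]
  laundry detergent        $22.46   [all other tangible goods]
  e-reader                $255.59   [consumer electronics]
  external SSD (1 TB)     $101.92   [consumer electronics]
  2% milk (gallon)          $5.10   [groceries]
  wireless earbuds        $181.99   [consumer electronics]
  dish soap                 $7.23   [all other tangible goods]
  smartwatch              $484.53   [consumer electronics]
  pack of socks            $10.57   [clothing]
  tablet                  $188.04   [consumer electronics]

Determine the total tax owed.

27" monitor $288.34: consumer electronics, $200.00 or more → 10% → $28.83
Laundry detergent $22.46: all other tangible goods → 9.75% → $2.19
E-reader $255.59: consumer electronics, $200.00 or more → 10% → $25.56
External SSD (1 TB) $101.92: consumer electronics, under $200.00 → 2.5% → $2.55
2% milk (gallon) $5.10: groceries → 4.75% → $0.24
Wireless earbuds $181.99: consumer electronics, under $200.00 → 2.5% → $4.55
Dish soap $7.23: all other tangible goods → 9.75% → $0.70
Smartwatch $484.53: consumer electronics, $200.00 or more → 10% → $48.45
Pack of socks $10.57: clothing → 9.25% → $0.98
Tablet $188.04: consumer electronics, under $200.00 → 2.5% → $4.70
Total tax = $28.83 + $2.19 + $25.56 + $2.55 + $0.24 + $4.55 + $0.70 + $48.45 + $0.98 + $4.70 = $118.75

$118.75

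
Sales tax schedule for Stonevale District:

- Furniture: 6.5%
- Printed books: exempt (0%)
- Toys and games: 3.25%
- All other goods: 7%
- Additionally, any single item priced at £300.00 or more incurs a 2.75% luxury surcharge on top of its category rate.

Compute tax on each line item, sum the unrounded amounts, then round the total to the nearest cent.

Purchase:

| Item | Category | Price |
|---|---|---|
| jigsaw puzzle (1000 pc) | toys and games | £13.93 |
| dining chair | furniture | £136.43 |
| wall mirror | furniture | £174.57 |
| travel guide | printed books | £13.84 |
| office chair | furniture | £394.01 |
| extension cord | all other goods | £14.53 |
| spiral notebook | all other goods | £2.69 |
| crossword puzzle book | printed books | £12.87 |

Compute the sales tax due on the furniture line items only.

£56.66

Dining chair £136.43: furniture → 6.5% → £8.86795
Wall mirror £174.57: furniture → 6.5% → £11.34705
Office chair £394.01: furniture → 6.5% + 2.75% surcharge = 9.25% → £36.445925
Tax on furniture: unrounded sum = £56.660925 → £56.66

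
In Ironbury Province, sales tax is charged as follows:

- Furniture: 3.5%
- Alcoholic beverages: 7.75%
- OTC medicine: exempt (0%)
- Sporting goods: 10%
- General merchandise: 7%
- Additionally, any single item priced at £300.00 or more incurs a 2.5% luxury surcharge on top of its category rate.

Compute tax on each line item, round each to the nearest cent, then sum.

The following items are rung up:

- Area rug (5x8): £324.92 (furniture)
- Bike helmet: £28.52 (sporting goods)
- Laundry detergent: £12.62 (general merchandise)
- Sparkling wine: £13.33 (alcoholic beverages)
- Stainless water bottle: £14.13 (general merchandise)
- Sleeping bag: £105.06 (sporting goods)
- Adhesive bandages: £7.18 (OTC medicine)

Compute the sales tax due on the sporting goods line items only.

£13.36

Bike helmet £28.52: sporting goods → 10% → £2.85
Sleeping bag £105.06: sporting goods → 10% → £10.51
Tax on sporting goods = £2.85 + £10.51 = £13.36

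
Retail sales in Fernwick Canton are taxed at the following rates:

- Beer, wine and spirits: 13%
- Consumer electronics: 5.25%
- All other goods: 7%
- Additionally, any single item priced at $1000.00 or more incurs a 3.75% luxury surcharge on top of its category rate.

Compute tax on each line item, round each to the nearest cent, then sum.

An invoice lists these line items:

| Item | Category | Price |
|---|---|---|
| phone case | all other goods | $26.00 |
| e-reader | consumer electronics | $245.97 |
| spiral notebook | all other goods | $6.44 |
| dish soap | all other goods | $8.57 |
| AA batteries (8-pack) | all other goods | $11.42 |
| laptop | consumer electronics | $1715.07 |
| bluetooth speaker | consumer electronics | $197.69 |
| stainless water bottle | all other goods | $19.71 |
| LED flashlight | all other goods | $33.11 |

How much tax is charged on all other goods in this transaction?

$7.37

Phone case $26.00: all other goods → 7% → $1.82
Spiral notebook $6.44: all other goods → 7% → $0.45
Dish soap $8.57: all other goods → 7% → $0.60
AA batteries (8-pack) $11.42: all other goods → 7% → $0.80
Stainless water bottle $19.71: all other goods → 7% → $1.38
LED flashlight $33.11: all other goods → 7% → $2.32
Tax on all other goods = $1.82 + $0.45 + $0.60 + $0.80 + $1.38 + $2.32 = $7.37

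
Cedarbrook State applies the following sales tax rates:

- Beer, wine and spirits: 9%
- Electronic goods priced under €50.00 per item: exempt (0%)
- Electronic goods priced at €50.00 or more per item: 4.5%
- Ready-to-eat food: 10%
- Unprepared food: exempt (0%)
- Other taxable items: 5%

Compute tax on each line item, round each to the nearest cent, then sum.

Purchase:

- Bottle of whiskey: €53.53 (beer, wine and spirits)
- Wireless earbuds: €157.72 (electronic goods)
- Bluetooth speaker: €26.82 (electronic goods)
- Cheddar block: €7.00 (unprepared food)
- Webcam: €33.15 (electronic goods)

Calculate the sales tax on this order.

Bottle of whiskey €53.53: beer, wine and spirits → 9% → €4.82
Wireless earbuds €157.72: electronic goods, €50.00 or more → 4.5% → €7.10
Bluetooth speaker €26.82: electronic goods, under €50.00 → 0% → €0.00
Cheddar block €7.00: unprepared food → 0% → €0.00
Webcam €33.15: electronic goods, under €50.00 → 0% → €0.00
Total tax = €4.82 + €7.10 = €11.92

€11.92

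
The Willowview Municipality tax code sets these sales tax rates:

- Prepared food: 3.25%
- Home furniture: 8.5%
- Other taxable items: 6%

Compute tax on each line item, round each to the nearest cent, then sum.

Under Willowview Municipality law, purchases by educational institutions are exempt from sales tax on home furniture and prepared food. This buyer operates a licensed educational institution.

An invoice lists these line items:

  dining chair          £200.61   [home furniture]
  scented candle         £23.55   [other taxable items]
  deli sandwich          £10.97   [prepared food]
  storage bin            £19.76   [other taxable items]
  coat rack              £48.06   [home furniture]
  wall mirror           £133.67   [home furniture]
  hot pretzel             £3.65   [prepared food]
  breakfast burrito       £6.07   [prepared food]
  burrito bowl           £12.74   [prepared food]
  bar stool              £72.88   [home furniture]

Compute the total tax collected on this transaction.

Dining chair £200.61: home furniture, buyer-exempt → 0% → £0.00
Scented candle £23.55: other taxable items → 6% → £1.41
Deli sandwich £10.97: prepared food, buyer-exempt → 0% → £0.00
Storage bin £19.76: other taxable items → 6% → £1.19
Coat rack £48.06: home furniture, buyer-exempt → 0% → £0.00
Wall mirror £133.67: home furniture, buyer-exempt → 0% → £0.00
Hot pretzel £3.65: prepared food, buyer-exempt → 0% → £0.00
Breakfast burrito £6.07: prepared food, buyer-exempt → 0% → £0.00
Burrito bowl £12.74: prepared food, buyer-exempt → 0% → £0.00
Bar stool £72.88: home furniture, buyer-exempt → 0% → £0.00
Total tax = £1.41 + £1.19 = £2.60

£2.60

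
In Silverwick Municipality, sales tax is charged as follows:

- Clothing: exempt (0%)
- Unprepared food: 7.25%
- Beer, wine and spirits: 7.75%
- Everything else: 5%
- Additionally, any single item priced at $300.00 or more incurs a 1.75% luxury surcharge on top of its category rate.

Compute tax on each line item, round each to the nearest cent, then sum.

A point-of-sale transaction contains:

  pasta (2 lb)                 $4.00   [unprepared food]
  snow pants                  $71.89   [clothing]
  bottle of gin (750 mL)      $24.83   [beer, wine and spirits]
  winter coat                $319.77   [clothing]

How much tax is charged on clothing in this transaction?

$5.60

Snow pants $71.89: clothing → 0% → $0.00
Winter coat $319.77: clothing → 0% + 1.75% surcharge = 1.75% → $5.60
Tax on clothing = $0.00 + $5.60 = $5.60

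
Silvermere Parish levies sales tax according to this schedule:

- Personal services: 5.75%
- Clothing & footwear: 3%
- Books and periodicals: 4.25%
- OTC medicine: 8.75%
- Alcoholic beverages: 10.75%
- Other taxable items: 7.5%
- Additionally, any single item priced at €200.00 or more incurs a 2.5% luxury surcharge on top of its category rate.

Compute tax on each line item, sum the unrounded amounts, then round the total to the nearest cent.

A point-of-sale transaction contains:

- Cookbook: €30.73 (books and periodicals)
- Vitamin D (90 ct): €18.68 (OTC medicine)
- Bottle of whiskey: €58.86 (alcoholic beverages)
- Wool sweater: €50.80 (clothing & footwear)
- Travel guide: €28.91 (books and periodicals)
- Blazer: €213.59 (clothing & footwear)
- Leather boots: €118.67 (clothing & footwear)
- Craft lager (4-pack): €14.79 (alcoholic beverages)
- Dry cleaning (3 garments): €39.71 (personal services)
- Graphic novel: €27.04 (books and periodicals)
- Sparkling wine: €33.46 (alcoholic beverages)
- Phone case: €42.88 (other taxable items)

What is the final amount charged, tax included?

€717.28

Cookbook €30.73: books and periodicals → 4.25% → €1.306025
Vitamin D (90 ct) €18.68: OTC medicine → 8.75% → €1.6345
Bottle of whiskey €58.86: alcoholic beverages → 10.75% → €6.32745
Wool sweater €50.80: clothing & footwear → 3% → €1.524
Travel guide €28.91: books and periodicals → 4.25% → €1.228675
Blazer €213.59: clothing & footwear → 3% + 2.5% surcharge = 5.5% → €11.74745
Leather boots €118.67: clothing & footwear → 3% → €3.5601
Craft lager (4-pack) €14.79: alcoholic beverages → 10.75% → €1.589925
Dry cleaning (3 garments) €39.71: personal services → 5.75% → €2.283325
Graphic novel €27.04: books and periodicals → 4.25% → €1.1492
Sparkling wine €33.46: alcoholic beverages → 10.75% → €3.59695
Phone case €42.88: other taxable items → 7.5% → €3.216
Subtotal = €678.12; unrounded tax = €39.1636 → €39.16; total due = €717.28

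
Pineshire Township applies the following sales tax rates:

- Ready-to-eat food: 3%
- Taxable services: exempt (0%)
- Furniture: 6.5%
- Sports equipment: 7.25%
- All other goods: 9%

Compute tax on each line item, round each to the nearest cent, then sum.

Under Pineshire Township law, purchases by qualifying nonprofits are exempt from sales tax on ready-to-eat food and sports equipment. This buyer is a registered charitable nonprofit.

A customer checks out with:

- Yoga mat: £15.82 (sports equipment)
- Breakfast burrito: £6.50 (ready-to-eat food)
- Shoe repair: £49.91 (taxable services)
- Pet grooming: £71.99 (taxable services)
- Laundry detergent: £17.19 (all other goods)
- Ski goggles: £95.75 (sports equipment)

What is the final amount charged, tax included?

£258.71

Yoga mat £15.82: sports equipment, buyer-exempt → 0% → £0.00
Breakfast burrito £6.50: ready-to-eat food, buyer-exempt → 0% → £0.00
Shoe repair £49.91: taxable services → 0% → £0.00
Pet grooming £71.99: taxable services → 0% → £0.00
Laundry detergent £17.19: all other goods → 9% → £1.55
Ski goggles £95.75: sports equipment, buyer-exempt → 0% → £0.00
Subtotal = £257.16; tax = £1.55; total due = £258.71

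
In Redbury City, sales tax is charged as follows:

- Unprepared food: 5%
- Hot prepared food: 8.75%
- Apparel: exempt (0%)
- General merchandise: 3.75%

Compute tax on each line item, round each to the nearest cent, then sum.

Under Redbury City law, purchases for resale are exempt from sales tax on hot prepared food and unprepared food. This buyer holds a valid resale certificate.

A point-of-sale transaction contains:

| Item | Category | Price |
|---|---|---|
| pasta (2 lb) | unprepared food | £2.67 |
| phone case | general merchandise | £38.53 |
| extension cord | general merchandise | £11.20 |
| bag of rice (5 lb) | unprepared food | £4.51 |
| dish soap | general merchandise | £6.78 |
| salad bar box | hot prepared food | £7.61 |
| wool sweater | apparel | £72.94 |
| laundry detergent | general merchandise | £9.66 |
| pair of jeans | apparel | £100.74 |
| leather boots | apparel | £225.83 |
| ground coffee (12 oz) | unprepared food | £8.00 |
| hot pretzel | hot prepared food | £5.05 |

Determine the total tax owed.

£2.47

Pasta (2 lb) £2.67: unprepared food, buyer-exempt → 0% → £0.00
Phone case £38.53: general merchandise → 3.75% → £1.44
Extension cord £11.20: general merchandise → 3.75% → £0.42
Bag of rice (5 lb) £4.51: unprepared food, buyer-exempt → 0% → £0.00
Dish soap £6.78: general merchandise → 3.75% → £0.25
Salad bar box £7.61: hot prepared food, buyer-exempt → 0% → £0.00
Wool sweater £72.94: apparel → 0% → £0.00
Laundry detergent £9.66: general merchandise → 3.75% → £0.36
Pair of jeans £100.74: apparel → 0% → £0.00
Leather boots £225.83: apparel → 0% → £0.00
Ground coffee (12 oz) £8.00: unprepared food, buyer-exempt → 0% → £0.00
Hot pretzel £5.05: hot prepared food, buyer-exempt → 0% → £0.00
Total tax = £1.44 + £0.42 + £0.25 + £0.36 = £2.47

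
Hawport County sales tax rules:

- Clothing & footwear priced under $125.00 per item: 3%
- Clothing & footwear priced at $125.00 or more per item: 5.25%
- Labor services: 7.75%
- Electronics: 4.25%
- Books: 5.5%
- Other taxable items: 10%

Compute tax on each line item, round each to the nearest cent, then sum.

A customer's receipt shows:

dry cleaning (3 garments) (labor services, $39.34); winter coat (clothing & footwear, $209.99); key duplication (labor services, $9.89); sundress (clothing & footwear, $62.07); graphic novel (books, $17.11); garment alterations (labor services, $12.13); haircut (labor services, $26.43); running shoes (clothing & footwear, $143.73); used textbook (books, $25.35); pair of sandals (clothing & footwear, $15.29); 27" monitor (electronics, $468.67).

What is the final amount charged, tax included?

$1079.95

Dry cleaning (3 garments) $39.34: labor services → 7.75% → $3.05
Winter coat $209.99: clothing & footwear, $125.00 or more → 5.25% → $11.02
Key duplication $9.89: labor services → 7.75% → $0.77
Sundress $62.07: clothing & footwear, under $125.00 → 3% → $1.86
Graphic novel $17.11: books → 5.5% → $0.94
Garment alterations $12.13: labor services → 7.75% → $0.94
Haircut $26.43: labor services → 7.75% → $2.05
Running shoes $143.73: clothing & footwear, $125.00 or more → 5.25% → $7.55
Used textbook $25.35: books → 5.5% → $1.39
Pair of sandals $15.29: clothing & footwear, under $125.00 → 3% → $0.46
27" monitor $468.67: electronics → 4.25% → $19.92
Subtotal = $1030.00; tax = $49.95; total due = $1079.95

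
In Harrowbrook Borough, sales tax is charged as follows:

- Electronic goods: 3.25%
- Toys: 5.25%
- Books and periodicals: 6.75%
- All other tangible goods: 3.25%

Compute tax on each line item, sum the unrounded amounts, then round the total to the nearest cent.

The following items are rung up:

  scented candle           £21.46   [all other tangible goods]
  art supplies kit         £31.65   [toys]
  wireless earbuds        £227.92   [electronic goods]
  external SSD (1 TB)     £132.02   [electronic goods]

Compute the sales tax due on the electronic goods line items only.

Wireless earbuds £227.92: electronic goods → 3.25% → £7.4074
External SSD (1 TB) £132.02: electronic goods → 3.25% → £4.29065
Tax on electronic goods: unrounded sum = £11.69805 → £11.70

£11.70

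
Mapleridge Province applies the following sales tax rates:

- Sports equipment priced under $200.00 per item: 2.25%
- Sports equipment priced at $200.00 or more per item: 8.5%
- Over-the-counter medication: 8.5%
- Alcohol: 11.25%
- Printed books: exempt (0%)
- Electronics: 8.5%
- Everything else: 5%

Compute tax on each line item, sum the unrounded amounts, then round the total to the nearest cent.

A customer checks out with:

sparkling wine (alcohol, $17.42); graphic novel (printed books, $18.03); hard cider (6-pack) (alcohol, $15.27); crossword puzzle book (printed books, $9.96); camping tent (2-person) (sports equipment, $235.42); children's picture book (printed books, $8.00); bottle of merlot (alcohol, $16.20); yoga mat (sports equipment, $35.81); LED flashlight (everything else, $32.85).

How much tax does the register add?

$27.96

Sparkling wine $17.42: alcohol → 11.25% → $1.95975
Graphic novel $18.03: printed books → 0% → $0.00
Hard cider (6-pack) $15.27: alcohol → 11.25% → $1.717875
Crossword puzzle book $9.96: printed books → 0% → $0.00
Camping tent (2-person) $235.42: sports equipment, $200.00 or more → 8.5% → $20.0107
Children's picture book $8.00: printed books → 0% → $0.00
Bottle of merlot $16.20: alcohol → 11.25% → $1.8225
Yoga mat $35.81: sports equipment, under $200.00 → 2.25% → $0.805725
LED flashlight $32.85: everything else → 5% → $1.6425
Unrounded tax sum = $27.95905 → $27.96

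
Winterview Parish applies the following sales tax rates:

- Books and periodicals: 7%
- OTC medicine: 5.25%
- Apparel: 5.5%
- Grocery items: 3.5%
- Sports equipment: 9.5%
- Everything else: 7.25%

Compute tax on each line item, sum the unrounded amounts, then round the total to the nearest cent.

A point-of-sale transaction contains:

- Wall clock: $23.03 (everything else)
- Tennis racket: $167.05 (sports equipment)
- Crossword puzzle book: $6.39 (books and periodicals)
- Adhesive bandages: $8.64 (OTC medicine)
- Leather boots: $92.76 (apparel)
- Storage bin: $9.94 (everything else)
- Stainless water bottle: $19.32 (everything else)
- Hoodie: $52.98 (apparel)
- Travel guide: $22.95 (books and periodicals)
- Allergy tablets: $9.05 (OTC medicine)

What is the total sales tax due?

Wall clock $23.03: everything else → 7.25% → $1.669675
Tennis racket $167.05: sports equipment → 9.5% → $15.86975
Crossword puzzle book $6.39: books and periodicals → 7% → $0.4473
Adhesive bandages $8.64: OTC medicine → 5.25% → $0.4536
Leather boots $92.76: apparel → 5.5% → $5.1018
Storage bin $9.94: everything else → 7.25% → $0.72065
Stainless water bottle $19.32: everything else → 7.25% → $1.4007
Hoodie $52.98: apparel → 5.5% → $2.9139
Travel guide $22.95: books and periodicals → 7% → $1.6065
Allergy tablets $9.05: OTC medicine → 5.25% → $0.475125
Unrounded tax sum = $30.659 → $30.66

$30.66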